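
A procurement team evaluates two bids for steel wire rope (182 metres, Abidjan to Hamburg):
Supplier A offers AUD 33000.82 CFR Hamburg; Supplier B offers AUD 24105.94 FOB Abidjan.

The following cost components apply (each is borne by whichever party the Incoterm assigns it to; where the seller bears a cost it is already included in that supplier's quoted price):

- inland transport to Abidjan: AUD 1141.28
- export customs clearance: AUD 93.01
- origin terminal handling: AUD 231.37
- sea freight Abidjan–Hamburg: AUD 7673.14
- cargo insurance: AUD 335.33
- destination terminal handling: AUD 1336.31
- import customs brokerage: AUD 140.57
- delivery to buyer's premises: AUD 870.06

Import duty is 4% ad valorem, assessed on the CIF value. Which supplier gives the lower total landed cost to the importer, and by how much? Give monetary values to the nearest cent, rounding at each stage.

Supplier A (CFR):
CIF value = CFR price + insurance = 33000.82 + 335.33 = 33336.15
Import duty = 33336.15 × 4% = 1333.45
Buyer bears (A): 335.33 + 1336.31 + 140.57 + 870.06 = 2682.27
Landed cost (A) = invoice 33000.82 + 2682.27 + duty 1333.45 = 37016.54
Supplier B (FOB):
CIF value = FOB price + freight + insurance = 24105.94 + 7673.14 + 335.33 = 32114.41
Import duty = 32114.41 × 4% = 1284.58
Buyer bears (B): 7673.14 + 335.33 + 1336.31 + 140.57 + 870.06 = 10355.41
Landed cost (B) = invoice 24105.94 + 10355.41 + duty 1284.58 = 35745.93
Difference = |37016.54 − 35745.93| = 1270.61

Supplier B is cheaper by AUD 1270.61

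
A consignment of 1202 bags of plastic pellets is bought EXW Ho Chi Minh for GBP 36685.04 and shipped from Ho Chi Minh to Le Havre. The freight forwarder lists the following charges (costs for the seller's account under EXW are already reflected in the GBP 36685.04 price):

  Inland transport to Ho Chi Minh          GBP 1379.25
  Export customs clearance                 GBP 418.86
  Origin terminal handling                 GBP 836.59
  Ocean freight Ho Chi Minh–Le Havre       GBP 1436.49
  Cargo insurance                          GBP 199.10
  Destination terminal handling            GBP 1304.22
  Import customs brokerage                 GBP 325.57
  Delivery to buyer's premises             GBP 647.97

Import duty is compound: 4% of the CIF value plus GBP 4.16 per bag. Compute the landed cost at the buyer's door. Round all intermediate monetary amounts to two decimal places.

EXW: the seller makes goods available at their premises; the buyer bears all onward costs.
CIF value = EXW price + inland to port + export clearance + origin terminal + freight + insurance = 36685.04 + 1379.25 + 418.86 + 836.59 + 1436.49 + 199.10 = 40955.33
Ad valorem component: 40955.33 × 4% = 1638.21
Specific component: 1202 × 4.16 = 5000.32
Import duty = 1638.21 + 5000.32 = 6638.53
Buyer bears: inland to port 1379.25 + export clearance 418.86 + origin terminal 836.59 + freight 1436.49 + insurance 199.10 + destination terminal 1304.22 + brokerage 325.57 + delivery 647.97 + duty 6638.53 = 13186.58
Landed cost = invoice 36685.04 + 13186.58 = 49871.62

Total landed cost: GBP 49871.62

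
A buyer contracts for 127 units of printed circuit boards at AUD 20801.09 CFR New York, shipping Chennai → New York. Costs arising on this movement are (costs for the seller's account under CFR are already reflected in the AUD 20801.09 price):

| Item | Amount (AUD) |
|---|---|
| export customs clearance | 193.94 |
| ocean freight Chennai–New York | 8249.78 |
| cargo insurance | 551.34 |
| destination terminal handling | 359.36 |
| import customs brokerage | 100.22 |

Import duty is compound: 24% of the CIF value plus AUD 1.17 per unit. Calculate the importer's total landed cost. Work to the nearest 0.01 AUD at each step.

CFR: the seller pays costs through ocean freight to the destination port, but not insurance.
Already in the invoice (seller's account under CFR): export clearance, freight — exclude.
CIF value = CFR price + insurance = 20801.09 + 551.34 = 21352.43
Ad valorem component: 21352.43 × 24% = 5124.58
Specific component: 127 × 1.17 = 148.59
Import duty = 5124.58 + 148.59 = 5273.17
Buyer bears: insurance 551.34 + destination terminal 359.36 + brokerage 100.22 + duty 5273.17 = 6284.09
Landed cost = invoice 20801.09 + 6284.09 = 27085.18

Total landed cost: AUD 27085.18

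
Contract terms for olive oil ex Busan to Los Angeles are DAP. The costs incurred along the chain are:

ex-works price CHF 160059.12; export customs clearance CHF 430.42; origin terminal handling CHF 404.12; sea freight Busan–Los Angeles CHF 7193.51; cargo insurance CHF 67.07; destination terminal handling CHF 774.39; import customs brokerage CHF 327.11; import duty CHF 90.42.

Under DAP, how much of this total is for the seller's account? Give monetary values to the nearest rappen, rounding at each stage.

Seller's account: CHF 168928.63

DAP: the seller bears all costs to the named destination except import duty and clearance.
Seller's account: goods 160059.12 + export clearance 430.42 + origin terminal 404.12 + freight 7193.51 + insurance 67.07 + destination terminal 774.39 = 168928.63
Buyer's account: brokerage 327.11 + duty 90.42 = 417.53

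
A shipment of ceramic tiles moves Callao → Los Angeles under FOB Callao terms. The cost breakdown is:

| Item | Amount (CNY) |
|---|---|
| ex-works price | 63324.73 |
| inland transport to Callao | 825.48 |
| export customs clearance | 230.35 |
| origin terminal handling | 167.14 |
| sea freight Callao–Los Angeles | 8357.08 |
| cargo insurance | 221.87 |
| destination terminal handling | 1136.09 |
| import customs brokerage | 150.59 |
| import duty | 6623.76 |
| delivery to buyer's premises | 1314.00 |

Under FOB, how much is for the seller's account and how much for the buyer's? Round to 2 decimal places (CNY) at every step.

Seller: CNY 64547.70; buyer: CNY 17803.39

FOB: the seller bears costs until goods are on board at the origin port; the buyer bears freight, insurance and all costs thereafter.
Seller's account: goods 63324.73 + inland to port 825.48 + export clearance 230.35 + origin terminal 167.14 = 64547.70
Buyer's account: freight 8357.08 + insurance 221.87 + destination terminal 1136.09 + brokerage 150.59 + duty 6623.76 + delivery 1314.00 = 17803.39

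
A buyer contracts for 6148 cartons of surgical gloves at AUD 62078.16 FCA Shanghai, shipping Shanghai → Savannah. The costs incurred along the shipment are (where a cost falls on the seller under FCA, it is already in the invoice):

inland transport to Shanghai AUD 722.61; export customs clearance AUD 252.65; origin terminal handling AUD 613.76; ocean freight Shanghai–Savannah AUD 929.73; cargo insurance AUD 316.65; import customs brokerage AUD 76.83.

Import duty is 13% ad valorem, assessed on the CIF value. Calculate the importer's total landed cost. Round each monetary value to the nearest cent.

Total landed cost: AUD 72327.11

FCA: the seller delivers export-cleared goods to the carrier; the buyer bears costs from that point.
Already in the invoice (seller's account under FCA): inland to port, export clearance — exclude.
CIF value = FCA price + origin terminal + freight + insurance = 62078.16 + 613.76 + 929.73 + 316.65 = 63938.30
Import duty = 63938.30 × 13% = 8311.98
Buyer bears: origin terminal 613.76 + freight 929.73 + insurance 316.65 + brokerage 76.83 + duty 8311.98 = 10248.95
Landed cost = invoice 62078.16 + 10248.95 = 72327.11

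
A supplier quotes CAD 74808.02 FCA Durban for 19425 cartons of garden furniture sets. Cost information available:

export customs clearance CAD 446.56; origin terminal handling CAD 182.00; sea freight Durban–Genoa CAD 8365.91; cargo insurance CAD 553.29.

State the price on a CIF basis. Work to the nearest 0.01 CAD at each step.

CIF price: CAD 83909.22

Not relevant to the conversion: export clearance — on the seller under both FCA and CIF; already in the FCA price and stays in the CIF price.
From FCA to CIF, the seller additionally bears: origin terminal, freight, insurance.
CIF price = 74808.02 + 182.00 + 8365.91 + 553.29 = 83909.22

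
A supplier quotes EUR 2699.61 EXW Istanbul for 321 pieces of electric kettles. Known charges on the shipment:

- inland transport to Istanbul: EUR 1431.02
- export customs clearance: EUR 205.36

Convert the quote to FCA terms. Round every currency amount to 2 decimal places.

From EXW to FCA, the seller additionally bears: inland to port, export clearance.
FCA price = 2699.61 + 1431.02 + 205.36 = 4335.99

FCA price: EUR 4335.99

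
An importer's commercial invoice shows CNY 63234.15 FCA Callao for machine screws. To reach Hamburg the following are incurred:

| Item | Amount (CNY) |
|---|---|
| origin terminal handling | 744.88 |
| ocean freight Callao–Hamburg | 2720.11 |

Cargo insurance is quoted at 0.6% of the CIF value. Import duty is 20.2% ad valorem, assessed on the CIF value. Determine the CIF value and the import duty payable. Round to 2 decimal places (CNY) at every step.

CIF value: CNY 67101.75; import duty: CNY 13554.55

Let C be the CIF value. C = FCA price + pre-shipment costs + freight + 0.6% × C
C − 0.6% × C = 63234.15 + 744.88 + 2720.11
0.994 × C = 66699.14
C = 66699.14 / 0.994 = 67101.75
Insurance premium = 0.6% × 67101.75 = 402.61
Import duty = 67101.75 × 20.2% = 13554.55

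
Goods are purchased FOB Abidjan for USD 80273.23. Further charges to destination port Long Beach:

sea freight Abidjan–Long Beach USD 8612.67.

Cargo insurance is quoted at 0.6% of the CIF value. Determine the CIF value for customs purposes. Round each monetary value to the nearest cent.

CIF value: USD 89422.43

Let C be the CIF value. C = FOB price + freight + 0.6% × C
C − 0.6% × C = 80273.23 + 8612.67
0.994 × C = 88885.90
C = 88885.90 / 0.994 = 89422.43
Insurance premium = 0.6% × 89422.43 = 536.53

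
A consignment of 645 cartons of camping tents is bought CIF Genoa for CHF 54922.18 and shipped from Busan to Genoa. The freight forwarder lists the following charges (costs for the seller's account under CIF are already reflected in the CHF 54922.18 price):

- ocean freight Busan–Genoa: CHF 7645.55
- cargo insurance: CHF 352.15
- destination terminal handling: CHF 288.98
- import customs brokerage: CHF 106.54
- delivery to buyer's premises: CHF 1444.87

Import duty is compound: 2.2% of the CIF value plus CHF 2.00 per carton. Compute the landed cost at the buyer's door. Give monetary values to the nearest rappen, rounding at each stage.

CIF: the seller pays costs through ocean freight and marine insurance to the destination port.
Already in the invoice (seller's account under CIF): freight, insurance — exclude.
The CIF price already equals the CIF value: 54922.18
Ad valorem component: 54922.18 × 2.2% = 1208.29
Specific component: 645 × 2.00 = 1290.00
Import duty = 1208.29 + 1290.00 = 2498.29
Buyer bears: destination terminal 288.98 + brokerage 106.54 + delivery 1444.87 + duty 2498.29 = 4338.68
Landed cost = invoice 54922.18 + 4338.68 = 59260.86

Total landed cost: CHF 59260.86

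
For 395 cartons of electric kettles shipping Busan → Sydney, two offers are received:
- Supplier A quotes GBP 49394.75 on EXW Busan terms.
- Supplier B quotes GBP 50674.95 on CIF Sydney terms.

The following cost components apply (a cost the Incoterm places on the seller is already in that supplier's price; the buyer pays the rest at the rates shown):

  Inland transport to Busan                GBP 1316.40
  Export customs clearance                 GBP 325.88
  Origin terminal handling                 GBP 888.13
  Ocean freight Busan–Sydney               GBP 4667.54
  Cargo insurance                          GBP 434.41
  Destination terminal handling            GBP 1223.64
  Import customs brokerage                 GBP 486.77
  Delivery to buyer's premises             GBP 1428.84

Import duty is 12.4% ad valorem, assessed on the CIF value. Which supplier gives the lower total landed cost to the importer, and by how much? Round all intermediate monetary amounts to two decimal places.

Supplier B is cheaper by GBP 7139.83

Supplier A (EXW):
CIF value = EXW price + inland to port + export clearance + origin terminal + freight + insurance = 49394.75 + 1316.40 + 325.88 + 888.13 + 4667.54 + 434.41 = 57027.11
Import duty = 57027.11 × 12.4% = 7071.36
Buyer bears (A): 1316.40 + 325.88 + 888.13 + 4667.54 + 434.41 + 1223.64 + 486.77 + 1428.84 = 10771.61
Landed cost (A) = invoice 49394.75 + 10771.61 + duty 7071.36 = 67237.72
Supplier B (CIF):
The CIF price already equals the CIF value: 50674.95
Import duty = 50674.95 × 12.4% = 6283.69
Buyer bears (B): 1223.64 + 486.77 + 1428.84 = 3139.25
Landed cost (B) = invoice 50674.95 + 3139.25 + duty 6283.69 = 60097.89
Difference = |67237.72 − 60097.89| = 7139.83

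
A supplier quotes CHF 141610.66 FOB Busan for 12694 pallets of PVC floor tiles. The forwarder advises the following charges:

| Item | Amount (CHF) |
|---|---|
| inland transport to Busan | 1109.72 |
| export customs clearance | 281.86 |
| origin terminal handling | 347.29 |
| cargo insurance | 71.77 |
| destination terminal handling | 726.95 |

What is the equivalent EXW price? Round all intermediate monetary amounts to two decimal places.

Not relevant to the conversion: insurance, destination terminal — on the buyer under both terms; not part of either seller's price.
From FOB to EXW, the seller no longer bears: inland to port, export clearance, origin terminal.
EXW price = 141610.66 − 1109.72 − 281.86 − 347.29 = 139871.79

EXW price: CHF 139871.79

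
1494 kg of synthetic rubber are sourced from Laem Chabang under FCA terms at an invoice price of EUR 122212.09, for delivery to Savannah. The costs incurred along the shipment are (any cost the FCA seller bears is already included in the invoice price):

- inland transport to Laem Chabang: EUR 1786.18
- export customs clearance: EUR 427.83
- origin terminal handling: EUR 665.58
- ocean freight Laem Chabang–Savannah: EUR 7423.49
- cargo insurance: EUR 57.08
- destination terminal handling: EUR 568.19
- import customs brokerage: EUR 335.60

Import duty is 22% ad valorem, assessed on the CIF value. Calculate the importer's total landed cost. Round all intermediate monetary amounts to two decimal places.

FCA: the seller delivers export-cleared goods to the carrier; the buyer bears costs from that point.
Already in the invoice (seller's account under FCA): inland to port, export clearance — exclude.
CIF value = FCA price + origin terminal + freight + insurance = 122212.09 + 665.58 + 7423.49 + 57.08 = 130358.24
Import duty = 130358.24 × 22% = 28678.81
Buyer bears: origin terminal 665.58 + freight 7423.49 + insurance 57.08 + destination terminal 568.19 + brokerage 335.60 + duty 28678.81 = 37728.75
Landed cost = invoice 122212.09 + 37728.75 = 159940.84

Total landed cost: EUR 159940.84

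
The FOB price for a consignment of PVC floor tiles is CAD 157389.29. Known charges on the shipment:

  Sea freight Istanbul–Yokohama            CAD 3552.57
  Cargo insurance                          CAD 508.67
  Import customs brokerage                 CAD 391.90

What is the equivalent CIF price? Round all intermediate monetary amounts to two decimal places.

Not relevant to the conversion: brokerage — on the buyer under both terms; not part of either seller's price.
From FOB to CIF, the seller additionally bears: freight, insurance.
CIF price = 157389.29 + 3552.57 + 508.67 = 161450.53

CIF price: CAD 161450.53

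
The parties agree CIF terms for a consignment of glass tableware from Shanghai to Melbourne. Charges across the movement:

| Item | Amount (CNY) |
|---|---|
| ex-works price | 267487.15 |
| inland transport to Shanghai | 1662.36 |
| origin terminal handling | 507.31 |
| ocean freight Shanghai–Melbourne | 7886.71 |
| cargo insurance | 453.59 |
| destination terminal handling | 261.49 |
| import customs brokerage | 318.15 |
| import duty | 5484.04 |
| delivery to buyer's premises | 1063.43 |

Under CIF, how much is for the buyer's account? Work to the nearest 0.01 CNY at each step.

CIF: the seller pays costs through ocean freight and marine insurance to the destination port.
Seller's account: goods 267487.15 + inland to port 1662.36 + origin terminal 507.31 + freight 7886.71 + insurance 453.59 = 277997.12
Buyer's account: destination terminal 261.49 + brokerage 318.15 + duty 5484.04 + delivery 1063.43 = 7127.11

Buyer's account: CNY 7127.11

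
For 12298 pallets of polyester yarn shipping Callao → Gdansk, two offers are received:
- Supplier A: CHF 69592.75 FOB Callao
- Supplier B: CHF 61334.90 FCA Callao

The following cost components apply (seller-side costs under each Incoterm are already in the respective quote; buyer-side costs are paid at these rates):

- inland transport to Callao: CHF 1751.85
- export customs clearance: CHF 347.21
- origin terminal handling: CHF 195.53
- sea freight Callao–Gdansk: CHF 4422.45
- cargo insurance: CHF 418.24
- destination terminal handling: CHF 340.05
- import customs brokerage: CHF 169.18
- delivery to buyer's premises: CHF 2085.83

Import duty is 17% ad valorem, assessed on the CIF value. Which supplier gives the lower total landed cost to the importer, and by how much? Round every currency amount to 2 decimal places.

Supplier B is cheaper by CHF 9432.91

Supplier A (FOB):
CIF value = FOB price + freight + insurance = 69592.75 + 4422.45 + 418.24 = 74433.44
Import duty = 74433.44 × 17% = 12653.68
Buyer bears (A): 4422.45 + 418.24 + 340.05 + 169.18 + 2085.83 = 7435.75
Landed cost (A) = invoice 69592.75 + 7435.75 + duty 12653.68 = 89682.18
Supplier B (FCA):
CIF value = FCA price + origin terminal + freight + insurance = 61334.90 + 195.53 + 4422.45 + 418.24 = 66371.12
Import duty = 66371.12 × 17% = 11283.09
Buyer bears (B): 195.53 + 4422.45 + 418.24 + 340.05 + 169.18 + 2085.83 = 7631.28
Landed cost (B) = invoice 61334.90 + 7631.28 + duty 11283.09 = 80249.27
Difference = |89682.18 − 80249.27| = 9432.91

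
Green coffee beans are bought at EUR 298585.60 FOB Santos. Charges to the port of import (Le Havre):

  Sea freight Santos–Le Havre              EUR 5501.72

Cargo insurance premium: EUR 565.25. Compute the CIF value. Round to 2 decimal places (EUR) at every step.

CIF value: EUR 304652.57

CIF = FOB price + freight + insurance
CIF = 298585.60 + 5501.72 + 565.25 = 304652.57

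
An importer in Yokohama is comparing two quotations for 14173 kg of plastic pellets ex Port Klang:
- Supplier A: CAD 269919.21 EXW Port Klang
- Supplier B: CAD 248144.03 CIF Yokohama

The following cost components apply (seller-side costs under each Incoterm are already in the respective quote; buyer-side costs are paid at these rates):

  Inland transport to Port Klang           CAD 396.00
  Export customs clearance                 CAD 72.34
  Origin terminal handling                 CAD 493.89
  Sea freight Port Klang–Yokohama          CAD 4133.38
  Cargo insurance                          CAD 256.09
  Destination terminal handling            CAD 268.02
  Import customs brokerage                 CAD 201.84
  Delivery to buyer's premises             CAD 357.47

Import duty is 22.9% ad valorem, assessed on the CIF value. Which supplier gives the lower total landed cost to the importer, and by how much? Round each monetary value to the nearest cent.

Supplier A (EXW):
CIF value = EXW price + inland to port + export clearance + origin terminal + freight + insurance = 269919.21 + 396.00 + 72.34 + 493.89 + 4133.38 + 256.09 = 275270.91
Import duty = 275270.91 × 22.9% = 63037.04
Buyer bears (A): 396.00 + 72.34 + 493.89 + 4133.38 + 256.09 + 268.02 + 201.84 + 357.47 = 6179.03
Landed cost (A) = invoice 269919.21 + 6179.03 + duty 63037.04 = 339135.28
Supplier B (CIF):
The CIF price already equals the CIF value: 248144.03
Import duty = 248144.03 × 22.9% = 56824.98
Buyer bears (B): 268.02 + 201.84 + 357.47 = 827.33
Landed cost (B) = invoice 248144.03 + 827.33 + duty 56824.98 = 305796.34
Difference = |339135.28 − 305796.34| = 33338.94

Supplier B is cheaper by CAD 33338.94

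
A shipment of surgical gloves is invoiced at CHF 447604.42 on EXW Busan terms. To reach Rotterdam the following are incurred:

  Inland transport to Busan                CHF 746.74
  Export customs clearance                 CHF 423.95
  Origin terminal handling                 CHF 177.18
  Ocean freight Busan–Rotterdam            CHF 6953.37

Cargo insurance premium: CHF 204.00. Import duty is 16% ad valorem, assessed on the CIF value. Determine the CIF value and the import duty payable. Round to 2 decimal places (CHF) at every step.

CIF = EXW price + pre-shipment costs + freight + insurance
CIF = 447604.42 + 746.74 + 423.95 + 177.18 + 6953.37 + 204.00 = 456109.66
Import duty = 456109.66 × 16% = 72977.55

CIF value: CHF 456109.66; import duty: CHF 72977.55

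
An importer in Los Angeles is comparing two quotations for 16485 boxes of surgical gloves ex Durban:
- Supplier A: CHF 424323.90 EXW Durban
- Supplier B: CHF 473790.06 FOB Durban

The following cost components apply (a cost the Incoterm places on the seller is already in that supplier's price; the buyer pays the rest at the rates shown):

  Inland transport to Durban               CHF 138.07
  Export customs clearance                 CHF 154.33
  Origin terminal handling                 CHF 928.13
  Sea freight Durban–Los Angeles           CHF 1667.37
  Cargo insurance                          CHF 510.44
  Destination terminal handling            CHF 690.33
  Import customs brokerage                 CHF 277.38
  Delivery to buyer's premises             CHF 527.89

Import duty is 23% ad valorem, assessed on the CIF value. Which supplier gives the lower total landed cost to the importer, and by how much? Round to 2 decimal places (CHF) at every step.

Supplier A is cheaper by CHF 59342.12

Supplier A (EXW):
CIF value = EXW price + inland to port + export clearance + origin terminal + freight + insurance = 424323.90 + 138.07 + 154.33 + 928.13 + 1667.37 + 510.44 = 427722.24
Import duty = 427722.24 × 23% = 98376.12
Buyer bears (A): 138.07 + 154.33 + 928.13 + 1667.37 + 510.44 + 690.33 + 277.38 + 527.89 = 4893.94
Landed cost (A) = invoice 424323.90 + 4893.94 + duty 98376.12 = 527593.96
Supplier B (FOB):
CIF value = FOB price + freight + insurance = 473790.06 + 1667.37 + 510.44 = 475967.87
Import duty = 475967.87 × 23% = 109472.61
Buyer bears (B): 1667.37 + 510.44 + 690.33 + 277.38 + 527.89 = 3673.41
Landed cost (B) = invoice 473790.06 + 3673.41 + duty 109472.61 = 586936.08
Difference = |527593.96 − 586936.08| = 59342.12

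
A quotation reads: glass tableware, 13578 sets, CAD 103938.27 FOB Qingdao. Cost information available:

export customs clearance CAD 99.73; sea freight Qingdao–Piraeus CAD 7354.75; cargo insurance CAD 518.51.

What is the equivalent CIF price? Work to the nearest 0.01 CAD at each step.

CIF price: CAD 111811.53

Not relevant to the conversion: export clearance — on the seller under both FOB and CIF; already in the FOB price and stays in the CIF price.
From FOB to CIF, the seller additionally bears: freight, insurance.
CIF price = 103938.27 + 7354.75 + 518.51 = 111811.53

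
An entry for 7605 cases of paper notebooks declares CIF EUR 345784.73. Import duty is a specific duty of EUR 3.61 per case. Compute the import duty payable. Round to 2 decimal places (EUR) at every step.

Import duty: EUR 27454.05

Import duty = 7605 × 3.61 = 27454.05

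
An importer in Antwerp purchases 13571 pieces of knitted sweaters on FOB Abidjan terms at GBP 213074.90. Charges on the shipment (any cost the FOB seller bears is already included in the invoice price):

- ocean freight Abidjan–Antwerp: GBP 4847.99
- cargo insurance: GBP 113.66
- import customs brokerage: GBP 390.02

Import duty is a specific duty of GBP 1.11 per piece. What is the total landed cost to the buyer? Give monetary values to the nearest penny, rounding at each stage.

Total landed cost: GBP 233490.38

FOB: the seller bears costs until goods are on board at the origin port; the buyer bears freight, insurance and all costs thereafter.
CIF value = FOB price + freight + insurance = 213074.90 + 4847.99 + 113.66 = 218036.55
Import duty = 13571 × 1.11 = 15063.81
Buyer bears: freight 4847.99 + insurance 113.66 + brokerage 390.02 + duty 15063.81 = 20415.48
Landed cost = invoice 213074.90 + 20415.48 = 233490.38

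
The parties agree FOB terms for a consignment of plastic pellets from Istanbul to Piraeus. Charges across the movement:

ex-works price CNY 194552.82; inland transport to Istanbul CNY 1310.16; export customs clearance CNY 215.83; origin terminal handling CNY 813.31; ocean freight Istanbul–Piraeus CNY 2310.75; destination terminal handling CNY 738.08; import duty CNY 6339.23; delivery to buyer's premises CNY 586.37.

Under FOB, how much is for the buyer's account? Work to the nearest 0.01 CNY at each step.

Buyer's account: CNY 9974.43

FOB: the seller bears costs until goods are on board at the origin port; the buyer bears freight, insurance and all costs thereafter.
Seller's account: goods 194552.82 + inland to port 1310.16 + export clearance 215.83 + origin terminal 813.31 = 196892.12
Buyer's account: freight 2310.75 + destination terminal 738.08 + duty 6339.23 + delivery 586.37 = 9974.43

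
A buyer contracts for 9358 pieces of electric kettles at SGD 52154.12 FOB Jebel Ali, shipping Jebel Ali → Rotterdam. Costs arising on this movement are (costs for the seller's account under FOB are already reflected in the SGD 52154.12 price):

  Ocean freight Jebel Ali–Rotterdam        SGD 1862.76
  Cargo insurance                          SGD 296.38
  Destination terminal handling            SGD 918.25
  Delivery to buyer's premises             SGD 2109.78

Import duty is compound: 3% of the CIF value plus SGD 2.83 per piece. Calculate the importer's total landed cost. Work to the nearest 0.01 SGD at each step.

FOB: the seller bears costs until goods are on board at the origin port; the buyer bears freight, insurance and all costs thereafter.
CIF value = FOB price + freight + insurance = 52154.12 + 1862.76 + 296.38 = 54313.26
Ad valorem component: 54313.26 × 3% = 1629.40
Specific component: 9358 × 2.83 = 26483.14
Import duty = 1629.40 + 26483.14 = 28112.54
Buyer bears: freight 1862.76 + insurance 296.38 + destination terminal 918.25 + delivery 2109.78 + duty 28112.54 = 33299.71
Landed cost = invoice 52154.12 + 33299.71 = 85453.83

Total landed cost: SGD 85453.83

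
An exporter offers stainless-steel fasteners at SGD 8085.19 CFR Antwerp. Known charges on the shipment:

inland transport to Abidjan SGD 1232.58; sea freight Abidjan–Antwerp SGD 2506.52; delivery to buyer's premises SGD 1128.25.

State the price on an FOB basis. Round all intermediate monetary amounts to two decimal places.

FOB price: SGD 5578.67

Not relevant to the conversion: inland to port — on the seller under both CFR and FOB; already in the CFR price and stays in the FOB price. delivery — on the buyer under both terms; not part of either seller's price.
From CFR to FOB, the seller no longer bears: freight.
FOB price = 8085.19 − 2506.52 = 5578.67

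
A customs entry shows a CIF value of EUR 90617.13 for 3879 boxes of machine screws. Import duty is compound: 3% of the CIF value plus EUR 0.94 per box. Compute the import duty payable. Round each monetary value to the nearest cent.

Import duty: EUR 6364.77

Ad valorem component: 90617.13 × 3% = 2718.51
Specific component: 3879 × 0.94 = 3646.26
Import duty = 2718.51 + 3646.26 = 6364.77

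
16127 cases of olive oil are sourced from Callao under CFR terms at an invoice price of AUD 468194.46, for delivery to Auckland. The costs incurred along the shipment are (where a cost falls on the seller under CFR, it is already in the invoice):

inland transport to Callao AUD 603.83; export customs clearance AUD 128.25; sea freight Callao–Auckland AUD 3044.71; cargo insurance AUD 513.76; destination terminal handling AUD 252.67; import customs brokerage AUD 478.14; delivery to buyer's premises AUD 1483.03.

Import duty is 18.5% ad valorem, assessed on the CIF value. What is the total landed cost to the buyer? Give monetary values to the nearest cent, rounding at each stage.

CFR: the seller pays costs through ocean freight to the destination port, but not insurance.
Already in the invoice (seller's account under CFR): inland to port, export clearance, freight — exclude.
CIF value = CFR price + insurance = 468194.46 + 513.76 = 468708.22
Import duty = 468708.22 × 18.5% = 86711.02
Buyer bears: insurance 513.76 + destination terminal 252.67 + brokerage 478.14 + delivery 1483.03 + duty 86711.02 = 89438.62
Landed cost = invoice 468194.46 + 89438.62 = 557633.08

Total landed cost: AUD 557633.08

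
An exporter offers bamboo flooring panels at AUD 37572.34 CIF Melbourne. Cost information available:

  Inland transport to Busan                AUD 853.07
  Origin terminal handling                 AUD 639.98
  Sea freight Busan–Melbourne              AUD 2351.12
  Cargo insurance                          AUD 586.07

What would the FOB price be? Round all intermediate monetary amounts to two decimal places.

Not relevant to the conversion: inland to port, origin terminal — on the seller under both CIF and FOB; already in the CIF price and stays in the FOB price.
From CIF to FOB, the seller no longer bears: freight, insurance.
FOB price = 37572.34 − 2351.12 − 586.07 = 34635.15

FOB price: AUD 34635.15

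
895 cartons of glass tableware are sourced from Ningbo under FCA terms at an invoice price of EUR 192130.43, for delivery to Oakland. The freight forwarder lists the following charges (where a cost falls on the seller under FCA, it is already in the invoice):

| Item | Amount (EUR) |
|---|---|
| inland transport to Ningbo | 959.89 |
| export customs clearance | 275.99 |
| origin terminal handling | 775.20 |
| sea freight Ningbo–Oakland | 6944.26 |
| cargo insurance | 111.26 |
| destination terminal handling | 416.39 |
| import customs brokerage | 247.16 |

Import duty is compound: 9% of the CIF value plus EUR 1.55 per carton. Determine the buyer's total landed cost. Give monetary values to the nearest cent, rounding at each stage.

FCA: the seller delivers export-cleared goods to the carrier; the buyer bears costs from that point.
Already in the invoice (seller's account under FCA): inland to port, export clearance — exclude.
CIF value = FCA price + origin terminal + freight + insurance = 192130.43 + 775.20 + 6944.26 + 111.26 = 199961.15
Ad valorem component: 199961.15 × 9% = 17996.50
Specific component: 895 × 1.55 = 1387.25
Import duty = 17996.50 + 1387.25 = 19383.75
Buyer bears: origin terminal 775.20 + freight 6944.26 + insurance 111.26 + destination terminal 416.39 + brokerage 247.16 + duty 19383.75 = 27878.02
Landed cost = invoice 192130.43 + 27878.02 = 220008.45

Total landed cost: EUR 220008.45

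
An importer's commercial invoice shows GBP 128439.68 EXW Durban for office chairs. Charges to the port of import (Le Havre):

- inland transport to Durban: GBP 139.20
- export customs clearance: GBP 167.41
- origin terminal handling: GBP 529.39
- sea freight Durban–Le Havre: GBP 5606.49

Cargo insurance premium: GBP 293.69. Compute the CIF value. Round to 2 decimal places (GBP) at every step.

CIF = EXW price + pre-shipment costs + freight + insurance
CIF = 128439.68 + 139.20 + 167.41 + 529.39 + 5606.49 + 293.69 = 135175.86

CIF value: GBP 135175.86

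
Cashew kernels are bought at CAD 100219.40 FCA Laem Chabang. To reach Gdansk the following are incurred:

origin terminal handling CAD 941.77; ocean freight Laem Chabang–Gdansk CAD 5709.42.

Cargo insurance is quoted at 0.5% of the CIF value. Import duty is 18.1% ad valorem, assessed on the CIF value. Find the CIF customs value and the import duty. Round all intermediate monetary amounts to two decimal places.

Let C be the CIF value. C = FCA price + pre-shipment costs + freight + 0.5% × C
C − 0.5% × C = 100219.40 + 941.77 + 5709.42
0.995 × C = 106870.59
C = 106870.59 / 0.995 = 107407.63
Insurance premium = 0.5% × 107407.63 = 537.04
Import duty = 107407.63 × 18.1% = 19440.78

CIF value: CAD 107407.63; import duty: CAD 19440.78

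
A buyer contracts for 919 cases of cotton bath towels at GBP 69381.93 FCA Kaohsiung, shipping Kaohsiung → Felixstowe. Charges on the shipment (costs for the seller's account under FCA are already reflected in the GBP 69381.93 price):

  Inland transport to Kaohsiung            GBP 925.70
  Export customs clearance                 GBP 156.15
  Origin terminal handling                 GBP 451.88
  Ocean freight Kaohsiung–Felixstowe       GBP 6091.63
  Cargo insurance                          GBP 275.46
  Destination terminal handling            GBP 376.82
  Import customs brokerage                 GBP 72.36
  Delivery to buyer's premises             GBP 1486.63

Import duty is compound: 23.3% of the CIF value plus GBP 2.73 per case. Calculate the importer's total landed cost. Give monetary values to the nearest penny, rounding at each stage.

Total landed cost: GBP 98400.39

FCA: the seller delivers export-cleared goods to the carrier; the buyer bears costs from that point.
Already in the invoice (seller's account under FCA): inland to port, export clearance — exclude.
CIF value = FCA price + origin terminal + freight + insurance = 69381.93 + 451.88 + 6091.63 + 275.46 = 76200.90
Ad valorem component: 76200.90 × 23.3% = 17754.81
Specific component: 919 × 2.73 = 2508.87
Import duty = 17754.81 + 2508.87 = 20263.68
Buyer bears: origin terminal 451.88 + freight 6091.63 + insurance 275.46 + destination terminal 376.82 + brokerage 72.36 + delivery 1486.63 + duty 20263.68 = 29018.46
Landed cost = invoice 69381.93 + 29018.46 = 98400.39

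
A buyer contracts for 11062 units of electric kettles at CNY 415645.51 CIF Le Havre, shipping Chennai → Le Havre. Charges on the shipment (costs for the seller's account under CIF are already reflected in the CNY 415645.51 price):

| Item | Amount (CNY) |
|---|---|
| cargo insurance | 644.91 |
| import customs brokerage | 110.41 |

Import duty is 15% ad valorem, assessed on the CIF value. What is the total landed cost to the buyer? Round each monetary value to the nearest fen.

CIF: the seller pays costs through ocean freight and marine insurance to the destination port.
Already in the invoice (seller's account under CIF): insurance — exclude.
The CIF price already equals the CIF value: 415645.51
Import duty = 415645.51 × 15% = 62346.83
Buyer bears: brokerage 110.41 + duty 62346.83 = 62457.24
Landed cost = invoice 415645.51 + 62457.24 = 478102.75

Total landed cost: CNY 478102.75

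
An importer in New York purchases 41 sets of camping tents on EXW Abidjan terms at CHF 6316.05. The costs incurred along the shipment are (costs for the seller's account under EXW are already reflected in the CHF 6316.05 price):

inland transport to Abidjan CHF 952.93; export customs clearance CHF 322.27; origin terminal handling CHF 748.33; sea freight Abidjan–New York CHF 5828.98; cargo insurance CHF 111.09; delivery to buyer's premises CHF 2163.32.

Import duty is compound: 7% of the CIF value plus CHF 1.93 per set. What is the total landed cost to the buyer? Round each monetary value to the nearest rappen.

Total landed cost: CHF 17521.68

EXW: the seller makes goods available at their premises; the buyer bears all onward costs.
CIF value = EXW price + inland to port + export clearance + origin terminal + freight + insurance = 6316.05 + 952.93 + 322.27 + 748.33 + 5828.98 + 111.09 = 14279.65
Ad valorem component: 14279.65 × 7% = 999.58
Specific component: 41 × 1.93 = 79.13
Import duty = 999.58 + 79.13 = 1078.71
Buyer bears: inland to port 952.93 + export clearance 322.27 + origin terminal 748.33 + freight 5828.98 + insurance 111.09 + delivery 2163.32 + duty 1078.71 = 11205.63
Landed cost = invoice 6316.05 + 11205.63 = 17521.68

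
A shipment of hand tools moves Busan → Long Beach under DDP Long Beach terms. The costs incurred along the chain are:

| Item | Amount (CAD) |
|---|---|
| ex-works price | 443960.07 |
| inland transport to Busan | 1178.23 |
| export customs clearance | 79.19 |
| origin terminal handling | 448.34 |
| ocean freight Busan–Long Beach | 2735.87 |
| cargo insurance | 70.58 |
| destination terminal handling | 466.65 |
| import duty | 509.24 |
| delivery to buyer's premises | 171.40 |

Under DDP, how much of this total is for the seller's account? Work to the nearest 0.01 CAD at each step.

Seller's account: CAD 449619.57

DDP: the seller bears all costs including import duty.
Seller's account: goods 443960.07 + inland to port 1178.23 + export clearance 79.19 + origin terminal 448.34 + freight 2735.87 + insurance 70.58 + destination terminal 466.65 + duty 509.24 + delivery 171.40 = 449619.57
Buyer's account: 0.00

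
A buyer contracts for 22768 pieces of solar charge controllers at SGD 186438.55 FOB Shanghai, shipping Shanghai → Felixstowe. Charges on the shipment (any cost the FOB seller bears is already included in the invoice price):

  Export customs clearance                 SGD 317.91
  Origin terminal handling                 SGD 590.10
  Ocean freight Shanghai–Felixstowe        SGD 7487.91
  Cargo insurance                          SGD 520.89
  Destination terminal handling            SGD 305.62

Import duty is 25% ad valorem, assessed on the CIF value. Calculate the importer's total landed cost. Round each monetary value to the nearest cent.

Total landed cost: SGD 243364.81

FOB: the seller bears costs until goods are on board at the origin port; the buyer bears freight, insurance and all costs thereafter.
Already in the invoice (seller's account under FOB): export clearance, origin terminal — exclude.
CIF value = FOB price + freight + insurance = 186438.55 + 7487.91 + 520.89 = 194447.35
Import duty = 194447.35 × 25% = 48611.84
Buyer bears: freight 7487.91 + insurance 520.89 + destination terminal 305.62 + duty 48611.84 = 56926.26
Landed cost = invoice 186438.55 + 56926.26 = 243364.81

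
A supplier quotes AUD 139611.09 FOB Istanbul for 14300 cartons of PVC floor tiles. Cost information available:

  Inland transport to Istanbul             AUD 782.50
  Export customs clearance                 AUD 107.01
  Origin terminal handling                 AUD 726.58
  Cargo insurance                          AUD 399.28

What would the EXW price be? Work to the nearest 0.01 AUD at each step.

EXW price: AUD 137995.00

Not relevant to the conversion: insurance — on the buyer under both terms; not part of either seller's price.
From FOB to EXW, the seller no longer bears: inland to port, export clearance, origin terminal.
EXW price = 139611.09 − 782.50 − 107.01 − 726.58 = 137995.00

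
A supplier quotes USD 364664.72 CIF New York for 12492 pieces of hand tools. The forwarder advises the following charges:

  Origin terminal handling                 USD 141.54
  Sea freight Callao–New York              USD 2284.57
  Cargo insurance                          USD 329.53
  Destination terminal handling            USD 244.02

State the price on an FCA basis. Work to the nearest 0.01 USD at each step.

FCA price: USD 361909.08

Not relevant to the conversion: destination terminal — on the buyer under both terms; not part of either seller's price.
From CIF to FCA, the seller no longer bears: origin terminal, freight, insurance.
FCA price = 364664.72 − 141.54 − 2284.57 − 329.53 = 361909.08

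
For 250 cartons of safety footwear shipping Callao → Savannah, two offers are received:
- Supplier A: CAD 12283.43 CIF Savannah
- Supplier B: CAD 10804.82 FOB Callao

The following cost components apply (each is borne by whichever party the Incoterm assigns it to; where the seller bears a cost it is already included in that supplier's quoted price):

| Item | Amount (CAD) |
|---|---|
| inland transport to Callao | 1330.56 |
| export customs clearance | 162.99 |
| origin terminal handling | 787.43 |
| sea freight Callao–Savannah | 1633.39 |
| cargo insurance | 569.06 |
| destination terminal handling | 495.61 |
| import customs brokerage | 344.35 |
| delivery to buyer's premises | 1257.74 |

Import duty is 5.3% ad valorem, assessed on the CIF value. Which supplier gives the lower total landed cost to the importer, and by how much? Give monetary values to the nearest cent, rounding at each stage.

Supplier A (CIF):
The CIF price already equals the CIF value: 12283.43
Import duty = 12283.43 × 5.3% = 651.02
Buyer bears (A): 495.61 + 344.35 + 1257.74 = 2097.70
Landed cost (A) = invoice 12283.43 + 2097.70 + duty 651.02 = 15032.15
Supplier B (FOB):
CIF value = FOB price + freight + insurance = 10804.82 + 1633.39 + 569.06 = 13007.27
Import duty = 13007.27 × 5.3% = 689.39
Buyer bears (B): 1633.39 + 569.06 + 495.61 + 344.35 + 1257.74 = 4300.15
Landed cost (B) = invoice 10804.82 + 4300.15 + duty 689.39 = 15794.36
Difference = |15032.15 − 15794.36| = 762.21

Supplier A is cheaper by CAD 762.21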